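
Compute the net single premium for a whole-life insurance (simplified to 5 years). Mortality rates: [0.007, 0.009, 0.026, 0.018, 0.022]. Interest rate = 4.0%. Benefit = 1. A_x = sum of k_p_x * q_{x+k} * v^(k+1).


v = 0.961538
Year 0: k_p_x=1.0, q=0.007, term=0.006731
Year 1: k_p_x=0.993, q=0.009, term=0.008263
Year 2: k_p_x=0.984063, q=0.026, term=0.022746
Year 3: k_p_x=0.958477, q=0.018, term=0.014748
Year 4: k_p_x=0.941225, q=0.022, term=0.01702
A_x = 0.0695


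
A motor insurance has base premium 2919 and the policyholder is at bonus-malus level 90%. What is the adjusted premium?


adjusted = base * BM_level / 100
= 2919 * 90 / 100
= 2919 * 0.9
= 2627.1


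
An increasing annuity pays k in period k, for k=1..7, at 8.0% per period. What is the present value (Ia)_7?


(Ia)_n = sum_{k=1}^{n} k * v^k, v = 1/(1+i)
v = 0.925926
Sum computed term by term:
(Ia)_7 = 19.2306


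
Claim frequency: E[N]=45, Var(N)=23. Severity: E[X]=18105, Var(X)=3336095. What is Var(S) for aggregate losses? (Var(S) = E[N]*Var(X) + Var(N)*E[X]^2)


Var(S) = E[N]*Var(X) + Var(N)*E[X]^2
= 45*3336095 + 23*18105^2
= 150124275 + 7539193575
= 7.6893e+09


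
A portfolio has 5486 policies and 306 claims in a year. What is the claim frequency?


frequency = claims / policies
= 306 / 5486
= 0.0558


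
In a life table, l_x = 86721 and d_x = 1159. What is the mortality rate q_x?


q_x = d_x / l_x
= 1159 / 86721
= 0.0134


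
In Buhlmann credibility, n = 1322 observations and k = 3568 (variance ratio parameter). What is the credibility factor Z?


Z = n / (n + k)
= 1322 / (1322 + 3568)
= 1322 / 4890
= 0.2703


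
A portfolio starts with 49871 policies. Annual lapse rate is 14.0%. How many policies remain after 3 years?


remaining = initial * (1 - lapse)^years
= 49871 * (1 - 0.14)^3
= 49871 * 0.636056
= 31720.7488


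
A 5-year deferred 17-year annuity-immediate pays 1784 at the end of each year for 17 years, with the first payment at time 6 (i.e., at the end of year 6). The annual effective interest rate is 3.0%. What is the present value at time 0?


PV at time 5 of the 17-year annuity-immediate:
a_n = 1784 * (1-(1+0.03)^(-17))/0.03 = 23488.3554
Discount back 5 years to time 0:
PV = 23488.3554 * (1+0.03)^(-5)
= 23488.3554 * 0.862609
= 20261.2617


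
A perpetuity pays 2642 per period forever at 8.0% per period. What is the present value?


PV = PMT / i
= 2642 / 0.08
= 33025.0


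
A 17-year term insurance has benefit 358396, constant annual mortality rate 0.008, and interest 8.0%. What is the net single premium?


NSP = benefit * sum_{k=0}^{n-1} k_p_x * q * v^(k+1)
With constant q=0.008, v=0.925926
Sum = 0.069475
NSP = 358396 * 0.069475
= 24899.6182


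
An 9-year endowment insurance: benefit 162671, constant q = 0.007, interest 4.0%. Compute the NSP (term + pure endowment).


Term component = 8248.4521
Pure endowment = 9_p_x * v^9 * benefit = 0.938735 * 0.702587 * 162671 = 107288.536
NSP = 115536.9881


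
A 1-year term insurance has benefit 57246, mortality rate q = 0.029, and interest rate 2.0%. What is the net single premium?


NSP = benefit * q * v
v = 1/(1+i) = 0.980392
NSP = 57246 * 0.029 * 0.980392
= 1627.5824


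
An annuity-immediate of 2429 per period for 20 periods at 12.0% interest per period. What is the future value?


FV = PMT * ((1+i)^n - 1) / i
= 2429 * ((1.12)^20 - 1) / 0.12
= 2429 * (9.646293 - 1) / 0.12
= 175015.3827


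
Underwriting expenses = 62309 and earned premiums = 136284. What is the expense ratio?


Expense ratio = expenses / premiums
= 62309 / 136284
= 0.4572


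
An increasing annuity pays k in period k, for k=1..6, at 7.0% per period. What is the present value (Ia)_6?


(Ia)_n = sum_{k=1}^{n} k * v^k, v = 1/(1+i)
v = 0.934579
Sum computed term by term:
(Ia)_6 = 15.7449


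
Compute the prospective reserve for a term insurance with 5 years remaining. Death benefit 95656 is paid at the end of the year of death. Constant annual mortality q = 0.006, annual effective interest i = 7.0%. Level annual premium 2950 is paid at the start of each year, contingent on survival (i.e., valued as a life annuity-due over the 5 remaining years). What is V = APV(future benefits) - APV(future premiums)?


v = 1/(1+i) = 0.934579
APV(future benefits) per unit = sum_{k=0}^{4} k_p_x * q * v^(k+1) = 0.024327
APV(future benefits) = 95656 * 0.024327 = 2327.0708
Life annuity-due factor ä_{x:5} = sum_{k=0}^{4} k_p_x * v^k = 4.338403
APV(future premiums) = 2950 * 4.338403 = 12798.2895
V = 2327.0708 - 12798.2895
= -10471.2187


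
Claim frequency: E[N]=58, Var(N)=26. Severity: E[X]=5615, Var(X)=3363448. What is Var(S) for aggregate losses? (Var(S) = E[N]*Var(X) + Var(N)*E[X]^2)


Var(S) = E[N]*Var(X) + Var(N)*E[X]^2
= 58*3363448 + 26*5615^2
= 195079984 + 819733850
= 1.0148e+09


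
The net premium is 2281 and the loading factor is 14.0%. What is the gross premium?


Gross = net * (1 + loading)
= 2281 * (1 + 0.14)
= 2281 * 1.14
= 2600.34


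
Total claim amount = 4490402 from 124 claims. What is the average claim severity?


severity = total / number
= 4490402 / 124
= 36212.9194


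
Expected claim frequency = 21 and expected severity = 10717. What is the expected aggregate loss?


E[S] = E[N] * E[X]
= 21 * 10717
= 225057


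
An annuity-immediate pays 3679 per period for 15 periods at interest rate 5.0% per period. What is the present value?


PV = PMT * (1 - (1+i)^(-n)) / i
= 3679 * (1 - (1+0.05)^(-15)) / 0.05
= 3679 * (1 - 0.481017) / 0.05
= 3679 * 10.379658
= 38186.7619


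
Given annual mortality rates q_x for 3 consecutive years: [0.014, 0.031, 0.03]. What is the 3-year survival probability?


p_k = 1 - q_k for each year
Survival = product of (1 - q_k)
= 0.986 * 0.969 * 0.97
= 0.9268


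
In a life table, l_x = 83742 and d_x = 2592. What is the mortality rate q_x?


q_x = d_x / l_x
= 2592 / 83742
= 0.031


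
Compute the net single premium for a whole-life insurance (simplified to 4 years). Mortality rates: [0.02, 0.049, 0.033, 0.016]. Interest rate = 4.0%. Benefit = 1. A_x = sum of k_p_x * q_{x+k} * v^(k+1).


v = 0.961538
Year 0: k_p_x=1.0, q=0.02, term=0.019231
Year 1: k_p_x=0.98, q=0.049, term=0.044397
Year 2: k_p_x=0.93198, q=0.033, term=0.027341
Year 3: k_p_x=0.901225, q=0.016, term=0.012326
A_x = 0.1033


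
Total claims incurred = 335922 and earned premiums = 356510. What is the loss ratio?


Loss ratio = claims / premiums
= 335922 / 356510
= 0.9423


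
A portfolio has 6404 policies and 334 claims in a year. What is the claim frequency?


frequency = claims / policies
= 334 / 6404
= 0.0522


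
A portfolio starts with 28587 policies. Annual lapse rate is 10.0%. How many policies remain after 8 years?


remaining = initial * (1 - lapse)^years
= 28587 * (1 - 0.1)^8
= 28587 * 0.430467
= 12305.7661


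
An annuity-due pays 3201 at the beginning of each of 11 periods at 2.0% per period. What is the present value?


PV_due = PMT * (1-(1+i)^(-n))/i * (1+i)
PV_immediate = 31327.7006
PV_due = 31327.7006 * 1.02
= 31954.2546


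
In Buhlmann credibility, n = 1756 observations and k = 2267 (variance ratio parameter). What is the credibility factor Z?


Z = n / (n + k)
= 1756 / (1756 + 2267)
= 1756 / 4023
= 0.4365


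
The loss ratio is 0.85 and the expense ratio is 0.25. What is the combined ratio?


Combined ratio = loss ratio + expense ratio
= 0.85 + 0.25
= 1.1


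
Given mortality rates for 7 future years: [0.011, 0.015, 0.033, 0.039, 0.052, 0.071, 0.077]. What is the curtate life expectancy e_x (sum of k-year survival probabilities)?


e_x = sum_{k=1}^{n} k_p_x
k_p_x values:
  1_p_x = 0.989
  2_p_x = 0.974165
  3_p_x = 0.942018
  4_p_x = 0.905279
  5_p_x = 0.858204
  6_p_x = 0.797272
  7_p_x = 0.735882
e_x = 6.2018


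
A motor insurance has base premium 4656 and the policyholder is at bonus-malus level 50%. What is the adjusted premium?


adjusted = base * BM_level / 100
= 4656 * 50 / 100
= 4656 * 0.5
= 2328.0


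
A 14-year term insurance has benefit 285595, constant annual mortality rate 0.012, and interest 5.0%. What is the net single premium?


NSP = benefit * sum_{k=0}^{n-1} k_p_x * q * v^(k+1)
With constant q=0.012, v=0.952381
Sum = 0.110995
NSP = 285595 * 0.110995
= 31699.5249


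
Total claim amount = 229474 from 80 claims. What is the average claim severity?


severity = total / number
= 229474 / 80
= 2868.425


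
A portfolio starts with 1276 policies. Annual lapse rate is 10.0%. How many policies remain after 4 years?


remaining = initial * (1 - lapse)^years
= 1276 * (1 - 0.1)^4
= 1276 * 0.6561
= 837.1836


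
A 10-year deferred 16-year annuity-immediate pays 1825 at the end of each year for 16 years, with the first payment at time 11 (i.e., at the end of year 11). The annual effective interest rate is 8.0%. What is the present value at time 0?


PV at time 10 of the 16-year annuity-immediate:
a_n = 1825 * (1-(1+0.08)^(-16))/0.08 = 16153.7487
Discount back 10 years to time 0:
PV = 16153.7487 * (1+0.08)^(-10)
= 16153.7487 * 0.463193
= 7482.3112


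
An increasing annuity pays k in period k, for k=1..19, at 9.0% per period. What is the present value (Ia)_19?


(Ia)_n = sum_{k=1}^{n} k * v^k, v = 1/(1+i)
v = 0.917431
Sum computed term by term:
(Ia)_19 = 67.3369


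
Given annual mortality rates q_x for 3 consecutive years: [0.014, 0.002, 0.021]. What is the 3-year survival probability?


p_k = 1 - q_k for each year
Survival = product of (1 - q_k)
= 0.986 * 0.998 * 0.979
= 0.9634


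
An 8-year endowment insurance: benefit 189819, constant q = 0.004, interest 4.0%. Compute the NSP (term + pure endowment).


Term component = 5045.1671
Pure endowment = 8_p_x * v^8 * benefit = 0.968444 * 0.73069 * 189819 = 134322.1622
NSP = 139367.3293


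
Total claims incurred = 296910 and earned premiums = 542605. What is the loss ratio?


Loss ratio = claims / premiums
= 296910 / 542605
= 0.5472


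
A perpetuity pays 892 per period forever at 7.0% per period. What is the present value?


PV = PMT / i
= 892 / 0.07
= 12742.8571


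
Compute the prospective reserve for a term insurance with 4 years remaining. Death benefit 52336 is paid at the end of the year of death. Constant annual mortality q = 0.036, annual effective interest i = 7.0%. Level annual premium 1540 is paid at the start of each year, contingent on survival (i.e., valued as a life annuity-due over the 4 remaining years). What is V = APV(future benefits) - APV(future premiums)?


v = 1/(1+i) = 0.934579
APV(future benefits) per unit = sum_{k=0}^{3} k_p_x * q * v^(k+1) = 0.115869
APV(future benefits) = 52336 * 0.115869 = 6064.1322
Life annuity-due factor ä_{x:4} = sum_{k=0}^{3} k_p_x * v^k = 3.443891
APV(future premiums) = 1540 * 3.443891 = 5303.5923
V = 6064.1322 - 5303.5923
= 760.5399


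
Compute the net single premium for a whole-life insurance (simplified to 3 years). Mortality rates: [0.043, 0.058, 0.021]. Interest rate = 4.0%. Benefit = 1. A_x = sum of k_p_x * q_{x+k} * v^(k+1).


v = 0.961538
Year 0: k_p_x=1.0, q=0.043, term=0.041346
Year 1: k_p_x=0.957, q=0.058, term=0.051318
Year 2: k_p_x=0.901494, q=0.021, term=0.01683
A_x = 0.1095


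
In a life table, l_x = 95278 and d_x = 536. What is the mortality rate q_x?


q_x = d_x / l_x
= 536 / 95278
= 0.0056


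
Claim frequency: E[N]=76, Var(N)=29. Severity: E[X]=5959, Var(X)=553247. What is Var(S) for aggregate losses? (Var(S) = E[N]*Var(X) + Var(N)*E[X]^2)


Var(S) = E[N]*Var(X) + Var(N)*E[X]^2
= 76*553247 + 29*5959^2
= 42046772 + 1029780749
= 1.0718e+09


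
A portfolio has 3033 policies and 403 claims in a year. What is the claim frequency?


frequency = claims / policies
= 403 / 3033
= 0.1329


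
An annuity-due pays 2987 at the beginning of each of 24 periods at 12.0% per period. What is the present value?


PV_due = PMT * (1-(1+i)^(-n))/i * (1+i)
PV_immediate = 23251.7513
PV_due = 23251.7513 * 1.12
= 26041.9615


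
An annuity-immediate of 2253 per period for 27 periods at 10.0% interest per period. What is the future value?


FV = PMT * ((1+i)^n - 1) / i
= 2253 * ((1.1)^27 - 1) / 0.1
= 2253 * (13.109994 - 1) / 0.1
= 272838.1691


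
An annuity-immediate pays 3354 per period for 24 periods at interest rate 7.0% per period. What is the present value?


PV = PMT * (1 - (1+i)^(-n)) / i
= 3354 * (1 - (1+0.07)^(-24)) / 0.07
= 3354 * (1 - 0.197147) / 0.07
= 3354 * 11.469334
= 38468.1462


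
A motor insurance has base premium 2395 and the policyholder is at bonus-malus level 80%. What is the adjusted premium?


adjusted = base * BM_level / 100
= 2395 * 80 / 100
= 2395 * 0.8
= 1916.0


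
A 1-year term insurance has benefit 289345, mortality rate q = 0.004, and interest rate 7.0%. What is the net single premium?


NSP = benefit * q * v
v = 1/(1+i) = 0.934579
NSP = 289345 * 0.004 * 0.934579
= 1081.6636


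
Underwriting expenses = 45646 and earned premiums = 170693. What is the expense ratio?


Expense ratio = expenses / premiums
= 45646 / 170693
= 0.2674


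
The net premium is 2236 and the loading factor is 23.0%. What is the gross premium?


Gross = net * (1 + loading)
= 2236 * (1 + 0.23)
= 2236 * 1.23
= 2750.28


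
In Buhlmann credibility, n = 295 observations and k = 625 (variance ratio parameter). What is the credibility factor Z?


Z = n / (n + k)
= 295 / (295 + 625)
= 295 / 920
= 0.3207


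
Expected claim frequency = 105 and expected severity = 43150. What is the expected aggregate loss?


E[S] = E[N] * E[X]
= 105 * 43150
= 4.5308e+06


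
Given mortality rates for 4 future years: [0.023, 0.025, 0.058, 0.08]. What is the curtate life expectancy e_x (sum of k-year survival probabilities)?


e_x = sum_{k=1}^{n} k_p_x
k_p_x values:
  1_p_x = 0.977
  2_p_x = 0.952575
  3_p_x = 0.897326
  4_p_x = 0.82554
e_x = 3.6524


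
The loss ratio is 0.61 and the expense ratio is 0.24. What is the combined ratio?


Combined ratio = loss ratio + expense ratio
= 0.61 + 0.24
= 0.85


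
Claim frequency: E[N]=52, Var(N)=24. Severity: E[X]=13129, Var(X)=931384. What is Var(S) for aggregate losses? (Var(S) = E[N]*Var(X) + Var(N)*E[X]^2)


Var(S) = E[N]*Var(X) + Var(N)*E[X]^2
= 52*931384 + 24*13129^2
= 48431968 + 4136895384
= 4.1853e+09


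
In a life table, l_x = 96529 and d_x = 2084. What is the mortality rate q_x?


q_x = d_x / l_x
= 2084 / 96529
= 0.0216


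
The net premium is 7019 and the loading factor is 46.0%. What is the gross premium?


Gross = net * (1 + loading)
= 7019 * (1 + 0.46)
= 7019 * 1.46
= 10247.74


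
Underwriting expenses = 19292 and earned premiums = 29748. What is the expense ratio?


Expense ratio = expenses / premiums
= 19292 / 29748
= 0.6485


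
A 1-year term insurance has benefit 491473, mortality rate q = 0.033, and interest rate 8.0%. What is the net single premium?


NSP = benefit * q * v
v = 1/(1+i) = 0.925926
NSP = 491473 * 0.033 * 0.925926
= 15017.2306


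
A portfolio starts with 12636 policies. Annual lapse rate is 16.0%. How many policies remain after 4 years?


remaining = initial * (1 - lapse)^years
= 12636 * (1 - 0.16)^4
= 12636 * 0.497871
= 6291.1025


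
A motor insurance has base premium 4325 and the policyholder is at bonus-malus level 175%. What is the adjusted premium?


adjusted = base * BM_level / 100
= 4325 * 175 / 100
= 4325 * 1.75
= 7568.75


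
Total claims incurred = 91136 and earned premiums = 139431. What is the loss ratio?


Loss ratio = claims / premiums
= 91136 / 139431
= 0.6536


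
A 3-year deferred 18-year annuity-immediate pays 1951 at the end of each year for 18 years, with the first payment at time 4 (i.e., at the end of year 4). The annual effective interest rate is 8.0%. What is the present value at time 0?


PV at time 3 of the 18-year annuity-immediate:
a_n = 1951 * (1-(1+0.08)^(-18))/0.08 = 18284.5518
Discount back 3 years to time 0:
PV = 18284.5518 * (1+0.08)^(-3)
= 18284.5518 * 0.793832
= 14514.8667


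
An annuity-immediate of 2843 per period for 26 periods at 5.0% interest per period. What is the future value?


FV = PMT * ((1+i)^n - 1) / i
= 2843 * ((1.05)^26 - 1) / 0.05
= 2843 * (3.555673 - 1) / 0.05
= 145315.549


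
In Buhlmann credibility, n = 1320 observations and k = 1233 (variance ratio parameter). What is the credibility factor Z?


Z = n / (n + k)
= 1320 / (1320 + 1233)
= 1320 / 2553
= 0.517


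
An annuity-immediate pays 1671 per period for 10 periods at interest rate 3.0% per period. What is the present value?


PV = PMT * (1 - (1+i)^(-n)) / i
= 1671 * (1 - (1+0.03)^(-10)) / 0.03
= 1671 * (1 - 0.744094) / 0.03
= 1671 * 8.530203
= 14253.9689


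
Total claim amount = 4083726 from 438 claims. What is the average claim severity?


severity = total / number
= 4083726 / 438
= 9323.5753


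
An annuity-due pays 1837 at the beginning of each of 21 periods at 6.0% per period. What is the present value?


PV_due = PMT * (1-(1+i)^(-n))/i * (1+i)
PV_immediate = 21610.6088
PV_due = 21610.6088 * 1.06
= 22907.2453


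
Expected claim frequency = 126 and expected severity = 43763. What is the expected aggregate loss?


E[S] = E[N] * E[X]
= 126 * 43763
= 5.5141e+06


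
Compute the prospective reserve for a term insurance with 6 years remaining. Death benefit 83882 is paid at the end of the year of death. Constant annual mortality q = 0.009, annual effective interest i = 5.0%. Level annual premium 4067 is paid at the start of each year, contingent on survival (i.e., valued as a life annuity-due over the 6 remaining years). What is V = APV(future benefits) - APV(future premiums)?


v = 1/(1+i) = 0.952381
APV(future benefits) per unit = sum_{k=0}^{5} k_p_x * q * v^(k+1) = 0.044723
APV(future benefits) = 83882 * 0.044723 = 3751.4583
Life annuity-due factor ä_{x:6} = sum_{k=0}^{5} k_p_x * v^k = 5.217688
APV(future premiums) = 4067 * 5.217688 = 21220.3383
V = 3751.4583 - 21220.3383
= -17468.88


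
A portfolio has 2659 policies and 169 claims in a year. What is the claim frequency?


frequency = claims / policies
= 169 / 2659
= 0.0636


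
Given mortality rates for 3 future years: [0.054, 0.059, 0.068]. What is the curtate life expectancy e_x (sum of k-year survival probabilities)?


e_x = sum_{k=1}^{n} k_p_x
k_p_x values:
  1_p_x = 0.946
  2_p_x = 0.890186
  3_p_x = 0.829653
e_x = 2.6658


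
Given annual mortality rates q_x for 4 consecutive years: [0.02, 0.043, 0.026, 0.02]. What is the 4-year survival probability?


p_k = 1 - q_k for each year
Survival = product of (1 - q_k)
= 0.98 * 0.957 * 0.974 * 0.98
= 0.8952


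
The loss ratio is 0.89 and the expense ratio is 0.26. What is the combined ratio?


Combined ratio = loss ratio + expense ratio
= 0.89 + 0.26
= 1.15


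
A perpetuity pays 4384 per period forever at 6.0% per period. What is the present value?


PV = PMT / i
= 4384 / 0.06
= 73066.6667


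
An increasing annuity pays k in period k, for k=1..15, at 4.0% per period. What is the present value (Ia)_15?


(Ia)_n = sum_{k=1}^{n} k * v^k, v = 1/(1+i)
v = 0.961538
Sum computed term by term:
(Ia)_15 = 80.8539


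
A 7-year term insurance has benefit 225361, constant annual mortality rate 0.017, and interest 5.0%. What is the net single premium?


NSP = benefit * sum_{k=0}^{n-1} k_p_x * q * v^(k+1)
With constant q=0.017, v=0.952381
Sum = 0.093804
NSP = 225361 * 0.093804
= 21139.6863


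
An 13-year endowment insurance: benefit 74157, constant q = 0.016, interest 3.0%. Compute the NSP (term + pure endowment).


Term component = 11551.8808
Pure endowment = 13_p_x * v^13 * benefit = 0.810842 * 0.680951 * 74157 = 40945.3427
NSP = 52497.2235


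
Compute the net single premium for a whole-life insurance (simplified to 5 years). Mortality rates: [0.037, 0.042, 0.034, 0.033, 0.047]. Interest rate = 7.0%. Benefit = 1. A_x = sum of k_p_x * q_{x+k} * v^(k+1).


v = 0.934579
Year 0: k_p_x=1.0, q=0.037, term=0.034579
Year 1: k_p_x=0.963, q=0.042, term=0.035327
Year 2: k_p_x=0.922554, q=0.034, term=0.025605
Year 3: k_p_x=0.891187, q=0.033, term=0.022436
Year 4: k_p_x=0.861778, q=0.047, term=0.028878
A_x = 0.1468


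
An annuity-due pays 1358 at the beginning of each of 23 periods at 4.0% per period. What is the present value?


PV_due = PMT * (1-(1+i)^(-n))/i * (1+i)
PV_immediate = 20175.591
PV_due = 20175.591 * 1.04
= 20982.6146


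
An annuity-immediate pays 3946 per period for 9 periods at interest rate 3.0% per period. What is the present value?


PV = PMT * (1 - (1+i)^(-n)) / i
= 3946 * (1 - (1+0.03)^(-9)) / 0.03
= 3946 * (1 - 0.766417) / 0.03
= 3946 * 7.786109
= 30723.9858


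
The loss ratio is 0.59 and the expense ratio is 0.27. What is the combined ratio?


Combined ratio = loss ratio + expense ratio
= 0.59 + 0.27
= 0.86


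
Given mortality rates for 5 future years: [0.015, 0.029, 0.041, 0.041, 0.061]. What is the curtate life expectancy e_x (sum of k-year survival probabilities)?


e_x = sum_{k=1}^{n} k_p_x
k_p_x values:
  1_p_x = 0.985
  2_p_x = 0.956435
  3_p_x = 0.917221
  4_p_x = 0.879615
  5_p_x = 0.825959
e_x = 4.5642


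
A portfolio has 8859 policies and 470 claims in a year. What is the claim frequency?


frequency = claims / policies
= 470 / 8859
= 0.0531


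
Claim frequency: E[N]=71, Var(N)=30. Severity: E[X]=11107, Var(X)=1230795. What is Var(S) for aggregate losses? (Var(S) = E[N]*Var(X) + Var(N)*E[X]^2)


Var(S) = E[N]*Var(X) + Var(N)*E[X]^2
= 71*1230795 + 30*11107^2
= 87386445 + 3700963470
= 3.7883e+09


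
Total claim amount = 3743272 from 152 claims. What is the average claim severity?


severity = total / number
= 3743272 / 152
= 24626.7895


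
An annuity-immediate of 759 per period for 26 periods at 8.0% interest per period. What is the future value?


FV = PMT * ((1+i)^n - 1) / i
= 759 * ((1.08)^26 - 1) / 0.08
= 759 * (7.396353 - 1) / 0.08
= 60685.4011


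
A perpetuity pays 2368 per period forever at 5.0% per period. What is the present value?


PV = PMT / i
= 2368 / 0.05
= 47360.0


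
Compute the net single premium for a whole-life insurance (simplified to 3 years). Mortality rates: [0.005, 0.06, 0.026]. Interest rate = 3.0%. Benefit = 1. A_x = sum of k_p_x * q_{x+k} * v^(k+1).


v = 0.970874
Year 0: k_p_x=1.0, q=0.005, term=0.004854
Year 1: k_p_x=0.995, q=0.06, term=0.056273
Year 2: k_p_x=0.9353, q=0.026, term=0.022254
A_x = 0.0834


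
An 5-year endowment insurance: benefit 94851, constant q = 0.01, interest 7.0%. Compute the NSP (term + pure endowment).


Term component = 3817.2457
Pure endowment = 5_p_x * v^5 * benefit = 0.95099 * 0.712986 * 94851 = 64313.0341
NSP = 68130.2798


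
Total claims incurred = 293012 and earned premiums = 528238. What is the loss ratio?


Loss ratio = claims / premiums
= 293012 / 528238
= 0.5547


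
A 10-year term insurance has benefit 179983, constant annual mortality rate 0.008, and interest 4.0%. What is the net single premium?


NSP = benefit * sum_{k=0}^{n-1} k_p_x * q * v^(k+1)
With constant q=0.008, v=0.961538
Sum = 0.062763
NSP = 179983 * 0.062763
= 11296.2212


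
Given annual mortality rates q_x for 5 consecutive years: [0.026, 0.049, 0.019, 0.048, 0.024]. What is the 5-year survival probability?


p_k = 1 - q_k for each year
Survival = product of (1 - q_k)
= 0.974 * 0.951 * 0.981 * 0.952 * 0.976
= 0.8443


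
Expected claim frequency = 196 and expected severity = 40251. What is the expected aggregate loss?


E[S] = E[N] * E[X]
= 196 * 40251
= 7.8892e+06


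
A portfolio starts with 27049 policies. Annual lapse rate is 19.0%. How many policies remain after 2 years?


remaining = initial * (1 - lapse)^years
= 27049 * (1 - 0.19)^2
= 27049 * 0.6561
= 17746.8489


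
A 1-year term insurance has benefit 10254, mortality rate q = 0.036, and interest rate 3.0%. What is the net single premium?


NSP = benefit * q * v
v = 1/(1+i) = 0.970874
NSP = 10254 * 0.036 * 0.970874
= 358.3922


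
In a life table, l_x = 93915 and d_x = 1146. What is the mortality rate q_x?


q_x = d_x / l_x
= 1146 / 93915
= 0.0122


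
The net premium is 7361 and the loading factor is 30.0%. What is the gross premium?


Gross = net * (1 + loading)
= 7361 * (1 + 0.3)
= 7361 * 1.3
= 9569.3


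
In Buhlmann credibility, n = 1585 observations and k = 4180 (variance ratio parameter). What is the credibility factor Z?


Z = n / (n + k)
= 1585 / (1585 + 4180)
= 1585 / 5765
= 0.2749


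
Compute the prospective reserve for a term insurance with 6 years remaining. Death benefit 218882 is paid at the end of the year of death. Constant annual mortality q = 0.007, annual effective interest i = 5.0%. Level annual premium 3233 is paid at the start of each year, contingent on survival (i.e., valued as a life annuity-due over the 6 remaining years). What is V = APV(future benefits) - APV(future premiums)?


v = 1/(1+i) = 0.952381
APV(future benefits) per unit = sum_{k=0}^{5} k_p_x * q * v^(k+1) = 0.034949
APV(future benefits) = 218882 * 0.034949 = 7649.6414
Life annuity-due factor ä_{x:6} = sum_{k=0}^{5} k_p_x * v^k = 5.242305
APV(future premiums) = 3233 * 5.242305 = 16948.3722
V = 7649.6414 - 16948.3722
= -9298.7308


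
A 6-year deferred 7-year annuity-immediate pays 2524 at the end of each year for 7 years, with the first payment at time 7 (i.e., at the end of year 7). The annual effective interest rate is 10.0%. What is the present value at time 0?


PV at time 6 of the 7-year annuity-immediate:
a_n = 2524 * (1-(1+0.1)^(-7))/0.1 = 12287.8891
Discount back 6 years to time 0:
PV = 12287.8891 * (1+0.1)^(-6)
= 12287.8891 * 0.564474
= 6936.1931


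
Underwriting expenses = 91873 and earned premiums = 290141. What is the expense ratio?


Expense ratio = expenses / premiums
= 91873 / 290141
= 0.3166


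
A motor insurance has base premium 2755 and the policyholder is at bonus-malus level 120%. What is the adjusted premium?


adjusted = base * BM_level / 100
= 2755 * 120 / 100
= 2755 * 1.2
= 3306.0


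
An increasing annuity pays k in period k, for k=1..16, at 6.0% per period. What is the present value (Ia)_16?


(Ia)_n = sum_{k=1}^{n} k * v^k, v = 1/(1+i)
v = 0.943396
Sum computed term by term:
(Ia)_16 = 73.5651


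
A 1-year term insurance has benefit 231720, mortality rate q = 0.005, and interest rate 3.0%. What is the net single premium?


NSP = benefit * q * v
v = 1/(1+i) = 0.970874
NSP = 231720 * 0.005 * 0.970874
= 1124.8544


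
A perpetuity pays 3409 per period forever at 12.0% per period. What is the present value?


PV = PMT / i
= 3409 / 0.12
= 28408.3333


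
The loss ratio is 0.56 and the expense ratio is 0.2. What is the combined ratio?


Combined ratio = loss ratio + expense ratio
= 0.56 + 0.2
= 0.76


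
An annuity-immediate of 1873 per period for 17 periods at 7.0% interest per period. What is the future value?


FV = PMT * ((1+i)^n - 1) / i
= 1873 * ((1.07)^17 - 1) / 0.07
= 1873 * (3.158815 - 1) / 0.07
= 57763.727


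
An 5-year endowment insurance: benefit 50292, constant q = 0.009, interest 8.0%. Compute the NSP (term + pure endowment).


Term component = 1777.4382
Pure endowment = 5_p_x * v^5 * benefit = 0.955803 * 0.680583 * 50292 = 32715.1113
NSP = 34492.5495


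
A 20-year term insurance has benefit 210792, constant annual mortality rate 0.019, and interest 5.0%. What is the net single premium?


NSP = benefit * sum_{k=0}^{n-1} k_p_x * q * v^(k+1)
With constant q=0.019, v=0.952381
Sum = 0.204649
NSP = 210792 * 0.204649
= 43138.4593


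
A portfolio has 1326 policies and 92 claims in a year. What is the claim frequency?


frequency = claims / policies
= 92 / 1326
= 0.0694


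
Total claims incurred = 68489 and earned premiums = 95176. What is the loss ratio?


Loss ratio = claims / premiums
= 68489 / 95176
= 0.7196


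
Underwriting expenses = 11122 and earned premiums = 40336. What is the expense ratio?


Expense ratio = expenses / premiums
= 11122 / 40336
= 0.2757


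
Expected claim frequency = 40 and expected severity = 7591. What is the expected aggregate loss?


E[S] = E[N] * E[X]
= 40 * 7591
= 303640


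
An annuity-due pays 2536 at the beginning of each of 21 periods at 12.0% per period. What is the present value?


PV_due = PMT * (1-(1+i)^(-n))/i * (1+i)
PV_immediate = 19177.2402
PV_due = 19177.2402 * 1.12
= 21478.509


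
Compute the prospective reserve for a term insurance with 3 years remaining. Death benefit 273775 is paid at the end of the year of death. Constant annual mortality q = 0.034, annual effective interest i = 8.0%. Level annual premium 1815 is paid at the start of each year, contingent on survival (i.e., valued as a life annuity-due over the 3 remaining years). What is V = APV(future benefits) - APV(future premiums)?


v = 1/(1+i) = 0.925926
APV(future benefits) per unit = sum_{k=0}^{2} k_p_x * q * v^(k+1) = 0.084826
APV(future benefits) = 273775 * 0.084826 = 23223.2586
Life annuity-due factor ä_{x:3} = sum_{k=0}^{2} k_p_x * v^k = 2.694475
APV(future premiums) = 1815 * 2.694475 = 4890.4727
V = 23223.2586 - 4890.4727
= 18332.7859


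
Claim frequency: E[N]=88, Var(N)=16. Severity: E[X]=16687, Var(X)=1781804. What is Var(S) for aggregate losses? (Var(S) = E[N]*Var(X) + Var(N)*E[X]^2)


Var(S) = E[N]*Var(X) + Var(N)*E[X]^2
= 88*1781804 + 16*16687^2
= 156798752 + 4455295504
= 4.6121e+09


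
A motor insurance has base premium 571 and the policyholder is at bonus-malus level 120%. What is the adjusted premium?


adjusted = base * BM_level / 100
= 571 * 120 / 100
= 571 * 1.2
= 685.2


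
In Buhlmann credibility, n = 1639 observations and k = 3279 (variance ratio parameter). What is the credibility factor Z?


Z = n / (n + k)
= 1639 / (1639 + 3279)
= 1639 / 4918
= 0.3333


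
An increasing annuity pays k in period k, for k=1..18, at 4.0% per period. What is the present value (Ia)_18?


(Ia)_n = sum_{k=1}^{n} k * v^k, v = 1/(1+i)
v = 0.961538
Sum computed term by term:
(Ia)_18 = 107.0091


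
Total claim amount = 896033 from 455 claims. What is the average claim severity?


severity = total / number
= 896033 / 455
= 1969.3033


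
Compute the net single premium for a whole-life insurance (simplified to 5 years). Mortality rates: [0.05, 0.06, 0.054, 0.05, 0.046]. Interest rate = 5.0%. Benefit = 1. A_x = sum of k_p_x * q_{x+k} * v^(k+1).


v = 0.952381
Year 0: k_p_x=1.0, q=0.05, term=0.047619
Year 1: k_p_x=0.95, q=0.06, term=0.051701
Year 2: k_p_x=0.893, q=0.054, term=0.041656
Year 3: k_p_x=0.844778, q=0.05, term=0.03475
Year 4: k_p_x=0.802539, q=0.046, term=0.028925
A_x = 0.2047


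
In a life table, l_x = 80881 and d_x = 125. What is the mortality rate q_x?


q_x = d_x / l_x
= 125 / 80881
= 0.0015


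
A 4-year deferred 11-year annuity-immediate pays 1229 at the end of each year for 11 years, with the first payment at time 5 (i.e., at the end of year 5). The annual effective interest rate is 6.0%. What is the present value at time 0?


PV at time 4 of the 11-year annuity-immediate:
a_n = 1229 * (1-(1+0.06)^(-11))/0.06 = 9692.9689
Discount back 4 years to time 0:
PV = 9692.9689 * (1+0.06)^(-4)
= 9692.9689 * 0.792094
= 7677.7392


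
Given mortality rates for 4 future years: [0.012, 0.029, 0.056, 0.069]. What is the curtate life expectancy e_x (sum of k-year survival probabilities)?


e_x = sum_{k=1}^{n} k_p_x
k_p_x values:
  1_p_x = 0.988
  2_p_x = 0.959348
  3_p_x = 0.905625
  4_p_x = 0.843136
e_x = 3.6961


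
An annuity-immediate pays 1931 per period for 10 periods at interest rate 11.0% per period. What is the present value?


PV = PMT * (1 - (1+i)^(-n)) / i
= 1931 * (1 - (1+0.11)^(-10)) / 0.11
= 1931 * (1 - 0.352184) / 0.11
= 1931 * 5.889232
= 11372.107


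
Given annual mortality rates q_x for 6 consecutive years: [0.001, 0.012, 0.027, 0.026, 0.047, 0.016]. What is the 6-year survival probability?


p_k = 1 - q_k for each year
Survival = product of (1 - q_k)
= 0.999 * 0.988 * 0.973 * 0.974 * 0.953 * 0.984
= 0.8772


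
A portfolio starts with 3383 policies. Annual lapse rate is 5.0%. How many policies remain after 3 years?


remaining = initial * (1 - lapse)^years
= 3383 * (1 - 0.05)^3
= 3383 * 0.857375
= 2900.4996


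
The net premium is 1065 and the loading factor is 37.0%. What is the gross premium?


Gross = net * (1 + loading)
= 1065 * (1 + 0.37)
= 1065 * 1.37
= 1459.05


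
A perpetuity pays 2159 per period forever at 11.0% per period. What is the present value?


PV = PMT / i
= 2159 / 0.11
= 19627.2727


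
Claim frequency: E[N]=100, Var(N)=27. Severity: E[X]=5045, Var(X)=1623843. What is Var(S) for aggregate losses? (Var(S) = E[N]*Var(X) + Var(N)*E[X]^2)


Var(S) = E[N]*Var(X) + Var(N)*E[X]^2
= 100*1623843 + 27*5045^2
= 162384300 + 687204675
= 8.4959e+08


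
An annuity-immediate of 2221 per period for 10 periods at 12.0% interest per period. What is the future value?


FV = PMT * ((1+i)^n - 1) / i
= 2221 * ((1.12)^10 - 1) / 0.12
= 2221 * (3.105848 - 1) / 0.12
= 38975.7406


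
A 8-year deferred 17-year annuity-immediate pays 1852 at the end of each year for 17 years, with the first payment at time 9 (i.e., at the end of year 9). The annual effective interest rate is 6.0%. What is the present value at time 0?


PV at time 8 of the 17-year annuity-immediate:
a_n = 1852 * (1-(1+0.06)^(-17))/0.06 = 19403.8849
Discount back 8 years to time 0:
PV = 19403.8849 * (1+0.06)^(-8)
= 19403.8849 * 0.627412
= 12174.2375


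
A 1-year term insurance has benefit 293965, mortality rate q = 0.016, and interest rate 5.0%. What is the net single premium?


NSP = benefit * q * v
v = 1/(1+i) = 0.952381
NSP = 293965 * 0.016 * 0.952381
= 4479.4667


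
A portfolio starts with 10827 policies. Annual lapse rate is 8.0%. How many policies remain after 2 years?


remaining = initial * (1 - lapse)^years
= 10827 * (1 - 0.08)^2
= 10827 * 0.8464
= 9163.9728


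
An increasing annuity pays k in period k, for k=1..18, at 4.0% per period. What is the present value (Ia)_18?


(Ia)_n = sum_{k=1}^{n} k * v^k, v = 1/(1+i)
v = 0.961538
Sum computed term by term:
(Ia)_18 = 107.0091


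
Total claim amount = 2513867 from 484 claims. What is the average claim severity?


severity = total / number
= 2513867 / 484
= 5193.9401


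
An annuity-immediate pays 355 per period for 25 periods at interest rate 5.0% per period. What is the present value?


PV = PMT * (1 - (1+i)^(-n)) / i
= 355 * (1 - (1+0.05)^(-25)) / 0.05
= 355 * (1 - 0.295303) / 0.05
= 355 * 14.093945
= 5003.3503


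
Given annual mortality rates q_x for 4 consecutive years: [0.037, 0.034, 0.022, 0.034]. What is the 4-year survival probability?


p_k = 1 - q_k for each year
Survival = product of (1 - q_k)
= 0.963 * 0.966 * 0.978 * 0.966
= 0.8789


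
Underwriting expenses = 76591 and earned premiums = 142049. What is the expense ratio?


Expense ratio = expenses / premiums
= 76591 / 142049
= 0.5392


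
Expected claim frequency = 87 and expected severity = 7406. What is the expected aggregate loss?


E[S] = E[N] * E[X]
= 87 * 7406
= 644322


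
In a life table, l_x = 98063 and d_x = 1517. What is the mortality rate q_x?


q_x = d_x / l_x
= 1517 / 98063
= 0.0155


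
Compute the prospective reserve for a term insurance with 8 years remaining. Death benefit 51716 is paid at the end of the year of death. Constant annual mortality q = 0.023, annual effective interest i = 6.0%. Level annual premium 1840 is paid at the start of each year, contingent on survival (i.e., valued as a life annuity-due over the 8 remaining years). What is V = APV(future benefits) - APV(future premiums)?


v = 1/(1+i) = 0.943396
APV(future benefits) per unit = sum_{k=0}^{7} k_p_x * q * v^(k+1) = 0.132778
APV(future benefits) = 51716 * 0.132778 = 6866.7227
Life annuity-due factor ä_{x:8} = sum_{k=0}^{7} k_p_x * v^k = 6.119312
APV(future premiums) = 1840 * 6.119312 = 11259.5345
V = 6866.7227 - 11259.5345
= -4392.8118


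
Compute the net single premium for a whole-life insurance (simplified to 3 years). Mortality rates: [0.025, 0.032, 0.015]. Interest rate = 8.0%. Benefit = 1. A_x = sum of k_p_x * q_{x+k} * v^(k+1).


v = 0.925926
Year 0: k_p_x=1.0, q=0.025, term=0.023148
Year 1: k_p_x=0.975, q=0.032, term=0.026749
Year 2: k_p_x=0.9438, q=0.015, term=0.011238
A_x = 0.0611


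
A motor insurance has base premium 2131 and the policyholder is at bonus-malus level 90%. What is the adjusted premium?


adjusted = base * BM_level / 100
= 2131 * 90 / 100
= 2131 * 0.9
= 1917.9


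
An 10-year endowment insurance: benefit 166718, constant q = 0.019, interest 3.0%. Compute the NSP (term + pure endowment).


Term component = 24939.5996
Pure endowment = 10_p_x * v^10 * benefit = 0.825449 * 0.744094 * 166718 = 102400.0853
NSP = 127339.6849


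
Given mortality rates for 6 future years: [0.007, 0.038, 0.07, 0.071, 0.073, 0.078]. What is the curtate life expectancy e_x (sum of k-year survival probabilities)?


e_x = sum_{k=1}^{n} k_p_x
k_p_x values:
  1_p_x = 0.993
  2_p_x = 0.955266
  3_p_x = 0.888397
  4_p_x = 0.825321
  5_p_x = 0.765073
  6_p_x = 0.705397
e_x = 5.1325


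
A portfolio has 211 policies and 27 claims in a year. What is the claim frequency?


frequency = claims / policies
= 27 / 211
= 0.128


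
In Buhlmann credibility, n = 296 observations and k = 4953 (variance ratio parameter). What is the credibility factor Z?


Z = n / (n + k)
= 296 / (296 + 4953)
= 296 / 5249
= 0.0564


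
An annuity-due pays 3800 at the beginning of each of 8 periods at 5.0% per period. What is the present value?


PV_due = PMT * (1-(1+i)^(-n))/i * (1+i)
PV_immediate = 24560.2085
PV_due = 24560.2085 * 1.05
= 25788.2189


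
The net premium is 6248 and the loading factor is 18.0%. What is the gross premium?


Gross = net * (1 + loading)
= 6248 * (1 + 0.18)
= 6248 * 1.18
= 7372.64


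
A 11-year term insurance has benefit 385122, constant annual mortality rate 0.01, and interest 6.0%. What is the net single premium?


NSP = benefit * sum_{k=0}^{n-1} k_p_x * q * v^(k+1)
With constant q=0.01, v=0.943396
Sum = 0.075478
NSP = 385122 * 0.075478
= 29068.292


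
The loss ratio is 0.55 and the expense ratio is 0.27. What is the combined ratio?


Combined ratio = loss ratio + expense ratio
= 0.55 + 0.27
= 0.82


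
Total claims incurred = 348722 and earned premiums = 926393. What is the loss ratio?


Loss ratio = claims / premiums
= 348722 / 926393
= 0.3764


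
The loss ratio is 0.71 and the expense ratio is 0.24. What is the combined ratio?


Combined ratio = loss ratio + expense ratio
= 0.71 + 0.24
= 0.95


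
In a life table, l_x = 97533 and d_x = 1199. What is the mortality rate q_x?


q_x = d_x / l_x
= 1199 / 97533
= 0.0123


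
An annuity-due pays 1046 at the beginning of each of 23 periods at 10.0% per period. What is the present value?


PV_due = PMT * (1-(1+i)^(-n))/i * (1+i)
PV_immediate = 9291.8465
PV_due = 9291.8465 * 1.1
= 10221.0311


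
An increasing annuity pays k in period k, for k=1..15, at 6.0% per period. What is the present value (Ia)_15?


(Ia)_n = sum_{k=1}^{n} k * v^k, v = 1/(1+i)
v = 0.943396
Sum computed term by term:
(Ia)_15 = 67.2668


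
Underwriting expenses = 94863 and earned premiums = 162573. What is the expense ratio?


Expense ratio = expenses / premiums
= 94863 / 162573
= 0.5835


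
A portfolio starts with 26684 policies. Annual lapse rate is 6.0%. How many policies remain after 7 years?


remaining = initial * (1 - lapse)^years
= 26684 * (1 - 0.06)^7
= 26684 * 0.648478
= 17303.9761


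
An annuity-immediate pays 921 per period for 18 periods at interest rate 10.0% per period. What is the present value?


PV = PMT * (1 - (1+i)^(-n)) / i
= 921 * (1 - (1+0.1)^(-18)) / 0.1
= 921 * (1 - 0.179859) / 0.1
= 921 * 8.201412
= 7553.5005
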